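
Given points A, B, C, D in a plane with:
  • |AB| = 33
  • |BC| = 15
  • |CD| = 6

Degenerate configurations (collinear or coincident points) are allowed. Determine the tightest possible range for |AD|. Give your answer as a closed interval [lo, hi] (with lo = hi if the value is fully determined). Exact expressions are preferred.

|AB| ∈ {33}
|BC| ∈ {15}
|CD| ∈ {6}
|AC| ∈ [18, 48]
|BD| ∈ [9, 21]
|AD| ∈ [12, 54]

|AD| ∈ [12, 54]  (≈ [12.0000, 54.0000])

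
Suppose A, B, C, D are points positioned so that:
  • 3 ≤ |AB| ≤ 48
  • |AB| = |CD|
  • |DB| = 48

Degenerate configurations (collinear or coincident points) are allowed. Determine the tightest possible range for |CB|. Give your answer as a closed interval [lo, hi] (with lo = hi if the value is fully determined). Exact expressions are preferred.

|CB| ∈ [0, 96]  (≈ [0.0000, 96.0000])

|AB| ∈ [3, 48]
|BD| ∈ {48}
|CD| ∈ [3, 48]
|AD| ∈ [0, 96]
|BC| ∈ [0, 96]
|AC| ∈ [0, 144]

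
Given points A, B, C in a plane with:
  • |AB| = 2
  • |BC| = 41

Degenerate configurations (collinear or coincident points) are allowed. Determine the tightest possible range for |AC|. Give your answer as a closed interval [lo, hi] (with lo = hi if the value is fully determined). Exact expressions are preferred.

|AB| ∈ {2}
|BC| ∈ {41}
|AC| ∈ [39, 43]

|AC| ∈ [39, 43]  (≈ [39.0000, 43.0000])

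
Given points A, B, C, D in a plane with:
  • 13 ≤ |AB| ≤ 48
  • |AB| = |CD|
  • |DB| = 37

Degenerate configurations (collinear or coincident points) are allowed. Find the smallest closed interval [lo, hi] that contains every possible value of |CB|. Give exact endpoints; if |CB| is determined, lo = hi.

|AB| ∈ [13, 48]
|BD| ∈ {37}
|CD| ∈ [13, 48]
|AD| ∈ [0, 85]
|BC| ∈ [0, 85]
|AC| ∈ [0, 133]

|CB| ∈ [0, 85]  (≈ [0.0000, 85.0000])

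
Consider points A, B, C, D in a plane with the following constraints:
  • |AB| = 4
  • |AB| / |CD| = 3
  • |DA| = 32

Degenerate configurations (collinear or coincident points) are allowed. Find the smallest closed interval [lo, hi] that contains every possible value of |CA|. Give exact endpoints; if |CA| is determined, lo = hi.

|AB| ∈ {4}
|AD| ∈ {32}
|CD| ∈ {4/3}
|BD| ∈ [28, 36]
|AC| ∈ [92/3, 100/3]
|BC| ∈ [80/3, 112/3]

|CA| ∈ [92/3, 100/3]  (≈ [30.6667, 33.3333])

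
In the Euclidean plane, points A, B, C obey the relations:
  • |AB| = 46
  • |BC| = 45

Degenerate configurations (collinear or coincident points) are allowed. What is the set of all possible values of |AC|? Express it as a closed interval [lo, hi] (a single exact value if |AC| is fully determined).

|AB| ∈ {46}
|BC| ∈ {45}
|AC| ∈ [1, 91]

|AC| ∈ [1, 91]  (≈ [1.0000, 91.0000])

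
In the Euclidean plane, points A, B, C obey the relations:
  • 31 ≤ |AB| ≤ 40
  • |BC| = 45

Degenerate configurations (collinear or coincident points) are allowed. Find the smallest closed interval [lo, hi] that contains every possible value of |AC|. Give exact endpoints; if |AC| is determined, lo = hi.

|AB| ∈ [31, 40]
|BC| ∈ {45}
|AC| ∈ [5, 85]

|AC| ∈ [5, 85]  (≈ [5.0000, 85.0000])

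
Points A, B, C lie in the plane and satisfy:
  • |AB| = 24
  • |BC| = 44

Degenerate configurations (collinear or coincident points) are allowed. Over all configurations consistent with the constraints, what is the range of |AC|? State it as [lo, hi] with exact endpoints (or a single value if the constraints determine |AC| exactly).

|AB| ∈ {24}
|BC| ∈ {44}
|AC| ∈ [20, 68]

|AC| ∈ [20, 68]  (≈ [20.0000, 68.0000])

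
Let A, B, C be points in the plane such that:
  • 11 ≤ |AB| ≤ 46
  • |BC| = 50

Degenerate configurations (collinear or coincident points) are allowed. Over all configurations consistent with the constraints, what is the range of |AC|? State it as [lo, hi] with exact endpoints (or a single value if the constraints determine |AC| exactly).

|AC| ∈ [4, 96]  (≈ [4.0000, 96.0000])

|AB| ∈ [11, 46]
|BC| ∈ {50}
|AC| ∈ [4, 96]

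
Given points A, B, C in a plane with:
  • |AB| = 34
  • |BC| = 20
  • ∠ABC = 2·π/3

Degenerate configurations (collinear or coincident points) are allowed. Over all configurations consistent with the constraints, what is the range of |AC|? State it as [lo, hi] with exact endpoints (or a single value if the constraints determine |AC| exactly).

|AC| = 2·√(559)  (≈ 47.2864)

|AB| ∈ {34}
|BC| ∈ {20}
|AC| ∈ {2·√(559)}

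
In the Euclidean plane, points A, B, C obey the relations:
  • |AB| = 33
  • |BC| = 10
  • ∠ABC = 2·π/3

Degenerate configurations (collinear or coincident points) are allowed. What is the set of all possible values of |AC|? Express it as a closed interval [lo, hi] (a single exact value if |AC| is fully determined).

|AB| ∈ {33}
|BC| ∈ {10}
|AC| ∈ {7·√(31)}

|AC| = 7·√(31)  (≈ 38.9744)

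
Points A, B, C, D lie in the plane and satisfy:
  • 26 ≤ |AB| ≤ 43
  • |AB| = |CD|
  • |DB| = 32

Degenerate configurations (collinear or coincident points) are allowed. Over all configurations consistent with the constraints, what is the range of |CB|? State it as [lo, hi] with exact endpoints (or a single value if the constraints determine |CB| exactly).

|CB| ∈ [0, 75]  (≈ [0.0000, 75.0000])

|AB| ∈ [26, 43]
|BD| ∈ {32}
|CD| ∈ [26, 43]
|AD| ∈ [0, 75]
|BC| ∈ [0, 75]
|AC| ∈ [0, 118]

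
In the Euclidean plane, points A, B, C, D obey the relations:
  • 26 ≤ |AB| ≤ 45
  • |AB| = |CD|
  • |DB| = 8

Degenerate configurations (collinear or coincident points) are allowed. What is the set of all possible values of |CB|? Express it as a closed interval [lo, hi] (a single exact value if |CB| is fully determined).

|CB| ∈ [18, 53]  (≈ [18.0000, 53.0000])

|AB| ∈ [26, 45]
|BD| ∈ {8}
|CD| ∈ [26, 45]
|AD| ∈ [18, 53]
|BC| ∈ [18, 53]
|AC| ∈ [0, 98]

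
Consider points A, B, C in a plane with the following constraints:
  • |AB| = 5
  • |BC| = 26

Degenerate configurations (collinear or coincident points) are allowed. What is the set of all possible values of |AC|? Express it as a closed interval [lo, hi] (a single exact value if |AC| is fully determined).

|AC| ∈ [21, 31]  (≈ [21.0000, 31.0000])

|AB| ∈ {5}
|BC| ∈ {26}
|AC| ∈ [21, 31]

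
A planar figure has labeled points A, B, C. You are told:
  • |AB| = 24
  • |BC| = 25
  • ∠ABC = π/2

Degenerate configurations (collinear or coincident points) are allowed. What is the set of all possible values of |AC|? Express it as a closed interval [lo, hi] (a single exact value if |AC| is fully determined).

|AB| ∈ {24}
|BC| ∈ {25}
|AC| ∈ {√(1201)}

|AC| = √(1201)  (≈ 34.6554)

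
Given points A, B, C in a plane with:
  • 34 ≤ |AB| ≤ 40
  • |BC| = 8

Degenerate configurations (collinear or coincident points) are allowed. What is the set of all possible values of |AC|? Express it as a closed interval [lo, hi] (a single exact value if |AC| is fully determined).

|AB| ∈ [34, 40]
|BC| ∈ {8}
|AC| ∈ [26, 48]

|AC| ∈ [26, 48]  (≈ [26.0000, 48.0000])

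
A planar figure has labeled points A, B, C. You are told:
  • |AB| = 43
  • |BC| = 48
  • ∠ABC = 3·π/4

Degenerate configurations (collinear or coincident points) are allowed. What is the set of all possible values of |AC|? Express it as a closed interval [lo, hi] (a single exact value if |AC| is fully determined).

|AB| ∈ {43}
|BC| ∈ {48}
|AC| ∈ {√(2064·√(2) + 4153)}

|AC| = √(2064·√(2) + 4153)  (≈ 84.0948)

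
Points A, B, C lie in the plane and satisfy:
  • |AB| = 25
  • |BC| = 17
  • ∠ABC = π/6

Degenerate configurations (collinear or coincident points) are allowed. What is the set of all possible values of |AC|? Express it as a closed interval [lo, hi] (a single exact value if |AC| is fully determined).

|AB| ∈ {25}
|BC| ∈ {17}
|AC| ∈ {√(914 - 425·√(3))}

|AC| = √(914 - 425·√(3))  (≈ 13.3371)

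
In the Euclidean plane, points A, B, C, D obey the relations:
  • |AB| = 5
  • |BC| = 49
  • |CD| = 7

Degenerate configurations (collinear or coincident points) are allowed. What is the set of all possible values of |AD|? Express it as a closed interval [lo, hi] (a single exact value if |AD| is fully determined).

|AB| ∈ {5}
|BC| ∈ {49}
|CD| ∈ {7}
|AC| ∈ [44, 54]
|BD| ∈ [42, 56]
|AD| ∈ [37, 61]

|AD| ∈ [37, 61]  (≈ [37.0000, 61.0000])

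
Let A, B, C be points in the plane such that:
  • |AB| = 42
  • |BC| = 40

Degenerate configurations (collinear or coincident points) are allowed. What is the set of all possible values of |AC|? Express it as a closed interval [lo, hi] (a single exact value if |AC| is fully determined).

|AB| ∈ {42}
|BC| ∈ {40}
|AC| ∈ [2, 82]

|AC| ∈ [2, 82]  (≈ [2.0000, 82.0000])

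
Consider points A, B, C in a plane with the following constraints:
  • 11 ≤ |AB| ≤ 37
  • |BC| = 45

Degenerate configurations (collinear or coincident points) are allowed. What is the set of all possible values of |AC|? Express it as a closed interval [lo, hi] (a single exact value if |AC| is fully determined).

|AB| ∈ [11, 37]
|BC| ∈ {45}
|AC| ∈ [8, 82]

|AC| ∈ [8, 82]  (≈ [8.0000, 82.0000])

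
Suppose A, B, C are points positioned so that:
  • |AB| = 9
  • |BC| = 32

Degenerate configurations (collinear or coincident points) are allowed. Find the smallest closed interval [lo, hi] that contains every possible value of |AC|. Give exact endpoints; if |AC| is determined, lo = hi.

|AC| ∈ [23, 41]  (≈ [23.0000, 41.0000])

|AB| ∈ {9}
|BC| ∈ {32}
|AC| ∈ [23, 41]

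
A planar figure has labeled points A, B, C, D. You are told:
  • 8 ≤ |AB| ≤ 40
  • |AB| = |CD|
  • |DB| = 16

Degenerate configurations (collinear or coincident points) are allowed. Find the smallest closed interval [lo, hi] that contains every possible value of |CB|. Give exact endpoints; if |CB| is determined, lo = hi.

|AB| ∈ [8, 40]
|BD| ∈ {16}
|CD| ∈ [8, 40]
|AD| ∈ [0, 56]
|BC| ∈ [0, 56]
|AC| ∈ [0, 96]

|CB| ∈ [0, 56]  (≈ [0.0000, 56.0000])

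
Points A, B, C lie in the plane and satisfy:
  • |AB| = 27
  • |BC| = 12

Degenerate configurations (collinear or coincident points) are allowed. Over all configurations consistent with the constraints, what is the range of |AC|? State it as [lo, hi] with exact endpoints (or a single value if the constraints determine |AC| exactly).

|AC| ∈ [15, 39]  (≈ [15.0000, 39.0000])

|AB| ∈ {27}
|BC| ∈ {12}
|AC| ∈ [15, 39]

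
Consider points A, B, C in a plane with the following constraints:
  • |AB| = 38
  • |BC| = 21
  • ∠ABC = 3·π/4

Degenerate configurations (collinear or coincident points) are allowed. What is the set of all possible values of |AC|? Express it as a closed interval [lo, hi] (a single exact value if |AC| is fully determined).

|AC| = √(798·√(2) + 1885)  (≈ 54.8957)

|AB| ∈ {38}
|BC| ∈ {21}
|AC| ∈ {√(798·√(2) + 1885)}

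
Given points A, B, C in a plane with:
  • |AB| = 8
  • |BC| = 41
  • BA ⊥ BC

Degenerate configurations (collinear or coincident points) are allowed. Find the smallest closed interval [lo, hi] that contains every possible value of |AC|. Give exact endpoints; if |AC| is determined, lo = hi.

|AB| ∈ {8}
|BC| ∈ {41}
|AC| ∈ {√(1745)}

|AC| = √(1745)  (≈ 41.7732)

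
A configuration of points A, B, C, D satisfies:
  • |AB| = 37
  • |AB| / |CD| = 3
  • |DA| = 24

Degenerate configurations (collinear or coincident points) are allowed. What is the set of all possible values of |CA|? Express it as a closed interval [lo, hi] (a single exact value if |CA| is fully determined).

|AB| ∈ {37}
|AD| ∈ {24}
|CD| ∈ {37/3}
|BD| ∈ [13, 61]
|AC| ∈ [35/3, 109/3]
|BC| ∈ [2/3, 220/3]

|CA| ∈ [35/3, 109/3]  (≈ [11.6667, 36.3333])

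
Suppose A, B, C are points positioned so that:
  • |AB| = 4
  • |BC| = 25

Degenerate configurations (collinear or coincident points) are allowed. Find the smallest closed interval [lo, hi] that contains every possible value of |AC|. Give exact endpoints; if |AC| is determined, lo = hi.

|AB| ∈ {4}
|BC| ∈ {25}
|AC| ∈ [21, 29]

|AC| ∈ [21, 29]  (≈ [21.0000, 29.0000])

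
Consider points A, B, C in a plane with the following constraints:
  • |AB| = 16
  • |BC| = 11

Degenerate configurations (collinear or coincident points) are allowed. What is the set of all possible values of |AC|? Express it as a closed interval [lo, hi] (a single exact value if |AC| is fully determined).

|AC| ∈ [5, 27]  (≈ [5.0000, 27.0000])

|AB| ∈ {16}
|BC| ∈ {11}
|AC| ∈ [5, 27]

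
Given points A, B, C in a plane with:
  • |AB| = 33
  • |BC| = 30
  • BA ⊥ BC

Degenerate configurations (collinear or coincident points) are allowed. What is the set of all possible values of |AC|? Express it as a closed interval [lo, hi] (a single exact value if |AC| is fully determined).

|AC| = 3·√(221)  (≈ 44.5982)

|AB| ∈ {33}
|BC| ∈ {30}
|AC| ∈ {3·√(221)}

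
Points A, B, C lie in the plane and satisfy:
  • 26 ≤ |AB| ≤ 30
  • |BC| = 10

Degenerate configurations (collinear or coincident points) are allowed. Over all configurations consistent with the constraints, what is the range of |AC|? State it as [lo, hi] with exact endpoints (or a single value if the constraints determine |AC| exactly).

|AB| ∈ [26, 30]
|BC| ∈ {10}
|AC| ∈ [16, 40]

|AC| ∈ [16, 40]  (≈ [16.0000, 40.0000])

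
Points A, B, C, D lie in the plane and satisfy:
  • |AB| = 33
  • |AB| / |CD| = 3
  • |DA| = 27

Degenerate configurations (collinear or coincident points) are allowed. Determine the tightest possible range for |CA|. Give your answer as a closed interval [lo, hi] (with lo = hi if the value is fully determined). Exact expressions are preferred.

|AB| ∈ {33}
|AD| ∈ {27}
|CD| ∈ {11}
|BD| ∈ [6, 60]
|AC| ∈ [16, 38]
|BC| ∈ [0, 71]

|CA| ∈ [16, 38]  (≈ [16.0000, 38.0000])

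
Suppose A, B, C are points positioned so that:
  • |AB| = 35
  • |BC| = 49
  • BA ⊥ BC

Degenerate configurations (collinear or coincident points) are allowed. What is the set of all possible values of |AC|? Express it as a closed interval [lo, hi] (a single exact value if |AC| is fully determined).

|AC| = 7·√(74)  (≈ 60.2163)

|AB| ∈ {35}
|BC| ∈ {49}
|AC| ∈ {7·√(74)}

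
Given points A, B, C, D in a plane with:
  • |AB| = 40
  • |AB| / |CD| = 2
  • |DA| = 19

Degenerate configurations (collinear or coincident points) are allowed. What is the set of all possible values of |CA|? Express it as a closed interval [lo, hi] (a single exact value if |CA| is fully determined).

|AB| ∈ {40}
|AD| ∈ {19}
|CD| ∈ {20}
|BD| ∈ [21, 59]
|AC| ∈ [1, 39]
|BC| ∈ [1, 79]

|CA| ∈ [1, 39]  (≈ [1.0000, 39.0000])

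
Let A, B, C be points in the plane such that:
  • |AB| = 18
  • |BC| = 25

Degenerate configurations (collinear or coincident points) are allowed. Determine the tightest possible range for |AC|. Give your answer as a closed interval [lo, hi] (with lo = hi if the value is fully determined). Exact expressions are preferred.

|AB| ∈ {18}
|BC| ∈ {25}
|AC| ∈ [7, 43]

|AC| ∈ [7, 43]  (≈ [7.0000, 43.0000])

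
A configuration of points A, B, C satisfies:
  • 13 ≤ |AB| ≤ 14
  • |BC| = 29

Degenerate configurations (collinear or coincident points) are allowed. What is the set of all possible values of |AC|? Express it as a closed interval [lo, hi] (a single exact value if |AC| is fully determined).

|AB| ∈ [13, 14]
|BC| ∈ {29}
|AC| ∈ [15, 43]

|AC| ∈ [15, 43]  (≈ [15.0000, 43.0000])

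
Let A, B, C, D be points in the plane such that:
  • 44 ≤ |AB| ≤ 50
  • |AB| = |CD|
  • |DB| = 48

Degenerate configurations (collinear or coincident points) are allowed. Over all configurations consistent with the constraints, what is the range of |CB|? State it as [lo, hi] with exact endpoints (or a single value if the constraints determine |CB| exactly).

|AB| ∈ [44, 50]
|BD| ∈ {48}
|CD| ∈ [44, 50]
|AD| ∈ [0, 98]
|BC| ∈ [0, 98]
|AC| ∈ [0, 148]

|CB| ∈ [0, 98]  (≈ [0.0000, 98.0000])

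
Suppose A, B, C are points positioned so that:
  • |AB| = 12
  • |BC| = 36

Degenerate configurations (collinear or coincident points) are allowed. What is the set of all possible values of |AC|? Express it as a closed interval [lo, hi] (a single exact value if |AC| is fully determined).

|AB| ∈ {12}
|BC| ∈ {36}
|AC| ∈ [24, 48]

|AC| ∈ [24, 48]  (≈ [24.0000, 48.0000])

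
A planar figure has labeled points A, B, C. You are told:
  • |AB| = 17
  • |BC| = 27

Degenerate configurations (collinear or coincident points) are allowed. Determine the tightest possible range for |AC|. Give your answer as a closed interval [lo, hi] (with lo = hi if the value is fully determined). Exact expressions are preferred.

|AB| ∈ {17}
|BC| ∈ {27}
|AC| ∈ [10, 44]

|AC| ∈ [10, 44]  (≈ [10.0000, 44.0000])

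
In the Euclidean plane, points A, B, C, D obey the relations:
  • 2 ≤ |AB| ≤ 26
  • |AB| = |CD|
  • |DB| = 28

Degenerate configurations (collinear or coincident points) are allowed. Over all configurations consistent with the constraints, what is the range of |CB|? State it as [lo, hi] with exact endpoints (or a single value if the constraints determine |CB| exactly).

|AB| ∈ [2, 26]
|BD| ∈ {28}
|CD| ∈ [2, 26]
|AD| ∈ [2, 54]
|BC| ∈ [2, 54]
|AC| ∈ [0, 80]

|CB| ∈ [2, 54]  (≈ [2.0000, 54.0000])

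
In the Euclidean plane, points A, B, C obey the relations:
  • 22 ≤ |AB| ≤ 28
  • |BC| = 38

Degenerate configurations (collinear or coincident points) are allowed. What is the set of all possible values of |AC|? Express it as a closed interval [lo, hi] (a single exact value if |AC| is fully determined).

|AC| ∈ [10, 66]  (≈ [10.0000, 66.0000])

|AB| ∈ [22, 28]
|BC| ∈ {38}
|AC| ∈ [10, 66]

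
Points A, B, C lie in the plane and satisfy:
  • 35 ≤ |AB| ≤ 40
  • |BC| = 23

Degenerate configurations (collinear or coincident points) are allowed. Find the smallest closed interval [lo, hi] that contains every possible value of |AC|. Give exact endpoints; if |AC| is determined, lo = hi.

|AB| ∈ [35, 40]
|BC| ∈ {23}
|AC| ∈ [12, 63]

|AC| ∈ [12, 63]  (≈ [12.0000, 63.0000])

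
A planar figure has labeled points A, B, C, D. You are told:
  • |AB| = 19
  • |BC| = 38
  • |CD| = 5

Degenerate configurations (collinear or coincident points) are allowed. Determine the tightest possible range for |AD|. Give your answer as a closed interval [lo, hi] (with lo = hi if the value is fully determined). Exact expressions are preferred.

|AD| ∈ [14, 62]  (≈ [14.0000, 62.0000])

|AB| ∈ {19}
|BC| ∈ {38}
|CD| ∈ {5}
|AC| ∈ [19, 57]
|BD| ∈ [33, 43]
|AD| ∈ [14, 62]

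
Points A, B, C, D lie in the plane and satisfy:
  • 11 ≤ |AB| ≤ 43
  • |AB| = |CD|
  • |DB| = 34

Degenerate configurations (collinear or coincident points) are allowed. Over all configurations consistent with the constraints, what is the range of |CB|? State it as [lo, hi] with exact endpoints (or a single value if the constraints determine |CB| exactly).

|CB| ∈ [0, 77]  (≈ [0.0000, 77.0000])

|AB| ∈ [11, 43]
|BD| ∈ {34}
|CD| ∈ [11, 43]
|AD| ∈ [0, 77]
|BC| ∈ [0, 77]
|AC| ∈ [0, 120]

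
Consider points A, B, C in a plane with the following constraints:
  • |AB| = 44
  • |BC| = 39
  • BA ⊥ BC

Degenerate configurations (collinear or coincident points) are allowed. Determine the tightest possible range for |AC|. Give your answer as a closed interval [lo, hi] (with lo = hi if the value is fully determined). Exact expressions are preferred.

|AB| ∈ {44}
|BC| ∈ {39}
|AC| ∈ {√(3457)}

|AC| = √(3457)  (≈ 58.7963)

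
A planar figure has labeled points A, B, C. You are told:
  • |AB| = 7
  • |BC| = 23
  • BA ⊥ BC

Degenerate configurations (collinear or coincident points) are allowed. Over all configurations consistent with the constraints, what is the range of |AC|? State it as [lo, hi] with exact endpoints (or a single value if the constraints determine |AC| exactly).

|AC| = 17·√(2)  (≈ 24.0416)

|AB| ∈ {7}
|BC| ∈ {23}
|AC| ∈ {17·√(2)}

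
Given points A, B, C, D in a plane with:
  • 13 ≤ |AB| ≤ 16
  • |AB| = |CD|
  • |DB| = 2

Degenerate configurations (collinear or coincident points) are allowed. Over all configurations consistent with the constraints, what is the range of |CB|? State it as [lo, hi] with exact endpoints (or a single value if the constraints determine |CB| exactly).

|AB| ∈ [13, 16]
|BD| ∈ {2}
|CD| ∈ [13, 16]
|AD| ∈ [11, 18]
|BC| ∈ [11, 18]
|AC| ∈ [0, 34]

|CB| ∈ [11, 18]  (≈ [11.0000, 18.0000])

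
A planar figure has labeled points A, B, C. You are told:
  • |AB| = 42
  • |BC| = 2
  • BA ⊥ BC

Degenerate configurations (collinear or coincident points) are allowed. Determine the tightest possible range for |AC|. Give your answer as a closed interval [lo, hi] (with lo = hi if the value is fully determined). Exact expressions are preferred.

|AB| ∈ {42}
|BC| ∈ {2}
|AC| ∈ {2·√(442)}

|AC| = 2·√(442)  (≈ 42.0476)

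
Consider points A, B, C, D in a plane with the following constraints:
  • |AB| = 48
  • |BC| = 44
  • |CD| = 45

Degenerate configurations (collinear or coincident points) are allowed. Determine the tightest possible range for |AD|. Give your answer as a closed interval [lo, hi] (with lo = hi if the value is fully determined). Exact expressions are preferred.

|AD| ∈ [0, 137]  (≈ [0.0000, 137.0000])

|AB| ∈ {48}
|BC| ∈ {44}
|CD| ∈ {45}
|AC| ∈ [4, 92]
|BD| ∈ [1, 89]
|AD| ∈ [0, 137]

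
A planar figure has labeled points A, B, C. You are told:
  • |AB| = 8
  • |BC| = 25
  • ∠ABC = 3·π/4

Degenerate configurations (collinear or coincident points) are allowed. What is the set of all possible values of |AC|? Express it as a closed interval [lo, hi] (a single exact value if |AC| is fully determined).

|AC| = √(200·√(2) + 689)  (≈ 31.1744)

|AB| ∈ {8}
|BC| ∈ {25}
|AC| ∈ {√(200·√(2) + 689)}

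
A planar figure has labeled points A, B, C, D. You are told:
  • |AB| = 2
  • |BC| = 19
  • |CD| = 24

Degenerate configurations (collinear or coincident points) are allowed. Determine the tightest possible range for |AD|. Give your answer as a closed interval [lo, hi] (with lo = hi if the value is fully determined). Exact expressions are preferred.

|AD| ∈ [3, 45]  (≈ [3.0000, 45.0000])

|AB| ∈ {2}
|BC| ∈ {19}
|CD| ∈ {24}
|AC| ∈ [17, 21]
|BD| ∈ [5, 43]
|AD| ∈ [3, 45]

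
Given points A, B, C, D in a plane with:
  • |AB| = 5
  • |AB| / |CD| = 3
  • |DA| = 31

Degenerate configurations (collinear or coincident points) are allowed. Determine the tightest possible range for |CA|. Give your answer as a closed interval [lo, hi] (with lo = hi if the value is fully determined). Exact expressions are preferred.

|AB| ∈ {5}
|AD| ∈ {31}
|CD| ∈ {5/3}
|BD| ∈ [26, 36]
|AC| ∈ [88/3, 98/3]
|BC| ∈ [73/3, 113/3]

|CA| ∈ [88/3, 98/3]  (≈ [29.3333, 32.6667])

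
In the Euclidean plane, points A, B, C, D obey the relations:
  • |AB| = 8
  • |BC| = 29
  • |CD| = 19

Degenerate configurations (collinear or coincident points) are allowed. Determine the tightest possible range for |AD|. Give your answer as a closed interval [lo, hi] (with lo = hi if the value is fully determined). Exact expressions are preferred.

|AB| ∈ {8}
|BC| ∈ {29}
|CD| ∈ {19}
|AC| ∈ [21, 37]
|BD| ∈ [10, 48]
|AD| ∈ [2, 56]

|AD| ∈ [2, 56]  (≈ [2.0000, 56.0000])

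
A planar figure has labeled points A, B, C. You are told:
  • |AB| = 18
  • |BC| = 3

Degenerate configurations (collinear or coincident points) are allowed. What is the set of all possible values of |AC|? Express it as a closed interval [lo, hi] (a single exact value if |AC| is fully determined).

|AB| ∈ {18}
|BC| ∈ {3}
|AC| ∈ [15, 21]

|AC| ∈ [15, 21]  (≈ [15.0000, 21.0000])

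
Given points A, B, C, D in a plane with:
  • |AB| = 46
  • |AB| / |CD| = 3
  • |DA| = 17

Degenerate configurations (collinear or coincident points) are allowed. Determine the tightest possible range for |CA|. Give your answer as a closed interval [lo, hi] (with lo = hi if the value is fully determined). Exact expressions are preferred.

|AB| ∈ {46}
|AD| ∈ {17}
|CD| ∈ {46/3}
|BD| ∈ [29, 63]
|AC| ∈ [5/3, 97/3]
|BC| ∈ [41/3, 235/3]

|CA| ∈ [5/3, 97/3]  (≈ [1.6667, 32.3333])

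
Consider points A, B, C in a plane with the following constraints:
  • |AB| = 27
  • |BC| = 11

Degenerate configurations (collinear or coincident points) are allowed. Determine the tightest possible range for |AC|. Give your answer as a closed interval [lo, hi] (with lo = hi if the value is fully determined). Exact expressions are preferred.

|AC| ∈ [16, 38]  (≈ [16.0000, 38.0000])

|AB| ∈ {27}
|BC| ∈ {11}
|AC| ∈ [16, 38]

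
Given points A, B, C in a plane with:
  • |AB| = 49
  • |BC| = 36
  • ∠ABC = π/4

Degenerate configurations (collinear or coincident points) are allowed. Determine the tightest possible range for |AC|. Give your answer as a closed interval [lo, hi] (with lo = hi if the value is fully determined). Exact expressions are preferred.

|AB| ∈ {49}
|BC| ∈ {36}
|AC| ∈ {√(3697 - 1764·√(2))}

|AC| = √(3697 - 1764·√(2))  (≈ 34.6746)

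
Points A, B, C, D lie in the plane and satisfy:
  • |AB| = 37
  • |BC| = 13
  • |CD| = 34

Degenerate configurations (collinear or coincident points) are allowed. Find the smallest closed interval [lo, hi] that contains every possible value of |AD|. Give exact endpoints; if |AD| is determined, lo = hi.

|AB| ∈ {37}
|BC| ∈ {13}
|CD| ∈ {34}
|AC| ∈ [24, 50]
|BD| ∈ [21, 47]
|AD| ∈ [0, 84]

|AD| ∈ [0, 84]  (≈ [0.0000, 84.0000])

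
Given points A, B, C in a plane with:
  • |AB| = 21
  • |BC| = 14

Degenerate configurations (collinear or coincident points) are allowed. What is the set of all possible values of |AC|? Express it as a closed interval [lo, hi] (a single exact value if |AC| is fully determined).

|AB| ∈ {21}
|BC| ∈ {14}
|AC| ∈ [7, 35]

|AC| ∈ [7, 35]  (≈ [7.0000, 35.0000])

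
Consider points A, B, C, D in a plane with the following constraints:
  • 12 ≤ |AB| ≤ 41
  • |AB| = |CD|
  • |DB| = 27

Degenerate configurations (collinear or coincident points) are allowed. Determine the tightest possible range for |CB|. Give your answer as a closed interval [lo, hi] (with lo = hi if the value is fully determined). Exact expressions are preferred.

|AB| ∈ [12, 41]
|BD| ∈ {27}
|CD| ∈ [12, 41]
|AD| ∈ [0, 68]
|BC| ∈ [0, 68]
|AC| ∈ [0, 109]

|CB| ∈ [0, 68]  (≈ [0.0000, 68.0000])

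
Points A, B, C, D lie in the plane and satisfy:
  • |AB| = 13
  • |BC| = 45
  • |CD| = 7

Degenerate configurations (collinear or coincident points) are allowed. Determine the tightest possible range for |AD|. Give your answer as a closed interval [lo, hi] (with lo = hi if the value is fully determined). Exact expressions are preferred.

|AD| ∈ [25, 65]  (≈ [25.0000, 65.0000])

|AB| ∈ {13}
|BC| ∈ {45}
|CD| ∈ {7}
|AC| ∈ [32, 58]
|BD| ∈ [38, 52]
|AD| ∈ [25, 65]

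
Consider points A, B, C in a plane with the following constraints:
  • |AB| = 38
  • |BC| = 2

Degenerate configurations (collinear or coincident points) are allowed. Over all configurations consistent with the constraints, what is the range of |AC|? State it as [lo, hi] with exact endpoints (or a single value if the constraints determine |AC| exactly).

|AC| ∈ [36, 40]  (≈ [36.0000, 40.0000])

|AB| ∈ {38}
|BC| ∈ {2}
|AC| ∈ [36, 40]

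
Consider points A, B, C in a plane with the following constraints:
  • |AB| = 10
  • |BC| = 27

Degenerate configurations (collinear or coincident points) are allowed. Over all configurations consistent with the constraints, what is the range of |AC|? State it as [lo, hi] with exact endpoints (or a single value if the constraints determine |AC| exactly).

|AB| ∈ {10}
|BC| ∈ {27}
|AC| ∈ [17, 37]

|AC| ∈ [17, 37]  (≈ [17.0000, 37.0000])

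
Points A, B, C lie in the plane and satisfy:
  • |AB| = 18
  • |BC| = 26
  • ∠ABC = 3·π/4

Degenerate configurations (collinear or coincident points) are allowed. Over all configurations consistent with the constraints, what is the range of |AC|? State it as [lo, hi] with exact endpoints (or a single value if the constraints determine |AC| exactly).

|AC| = 2·√(117·√(2) + 250)  (≈ 40.7658)

|AB| ∈ {18}
|BC| ∈ {26}
|AC| ∈ {2·√(117·√(2) + 250)}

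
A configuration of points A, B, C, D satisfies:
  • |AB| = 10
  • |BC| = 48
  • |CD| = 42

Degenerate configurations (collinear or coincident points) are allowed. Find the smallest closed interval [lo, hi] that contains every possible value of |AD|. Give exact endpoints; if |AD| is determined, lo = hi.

|AB| ∈ {10}
|BC| ∈ {48}
|CD| ∈ {42}
|AC| ∈ [38, 58]
|BD| ∈ [6, 90]
|AD| ∈ [0, 100]

|AD| ∈ [0, 100]  (≈ [0.0000, 100.0000])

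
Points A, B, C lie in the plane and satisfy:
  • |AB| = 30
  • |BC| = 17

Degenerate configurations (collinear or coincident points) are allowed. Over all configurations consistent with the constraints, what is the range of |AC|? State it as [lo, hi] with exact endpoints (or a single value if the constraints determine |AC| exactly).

|AC| ∈ [13, 47]  (≈ [13.0000, 47.0000])

|AB| ∈ {30}
|BC| ∈ {17}
|AC| ∈ [13, 47]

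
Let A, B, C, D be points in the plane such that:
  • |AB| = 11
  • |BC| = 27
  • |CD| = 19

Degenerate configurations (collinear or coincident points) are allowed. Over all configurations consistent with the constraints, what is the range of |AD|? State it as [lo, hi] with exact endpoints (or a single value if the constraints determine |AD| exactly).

|AB| ∈ {11}
|BC| ∈ {27}
|CD| ∈ {19}
|AC| ∈ [16, 38]
|BD| ∈ [8, 46]
|AD| ∈ [0, 57]

|AD| ∈ [0, 57]  (≈ [0.0000, 57.0000])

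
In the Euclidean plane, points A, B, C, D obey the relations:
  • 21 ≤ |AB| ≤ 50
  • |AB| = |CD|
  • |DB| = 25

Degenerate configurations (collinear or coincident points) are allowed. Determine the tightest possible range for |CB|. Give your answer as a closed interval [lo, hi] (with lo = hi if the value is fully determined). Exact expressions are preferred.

|AB| ∈ [21, 50]
|BD| ∈ {25}
|CD| ∈ [21, 50]
|AD| ∈ [0, 75]
|BC| ∈ [0, 75]
|AC| ∈ [0, 125]

|CB| ∈ [0, 75]  (≈ [0.0000, 75.0000])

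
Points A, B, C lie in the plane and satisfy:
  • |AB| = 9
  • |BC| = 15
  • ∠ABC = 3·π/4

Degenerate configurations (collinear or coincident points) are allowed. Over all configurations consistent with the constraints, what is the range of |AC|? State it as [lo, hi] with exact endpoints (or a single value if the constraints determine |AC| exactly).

|AB| ∈ {9}
|BC| ∈ {15}
|AC| ∈ {3·√(15·√(2) + 34)}

|AC| = 3·√(15·√(2) + 34)  (≈ 22.2917)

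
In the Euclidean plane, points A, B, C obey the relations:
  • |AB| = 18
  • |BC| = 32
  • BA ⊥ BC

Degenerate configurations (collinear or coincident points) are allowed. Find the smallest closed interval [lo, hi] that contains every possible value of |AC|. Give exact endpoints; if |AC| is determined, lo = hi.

|AB| ∈ {18}
|BC| ∈ {32}
|AC| ∈ {2·√(337)}

|AC| = 2·√(337)  (≈ 36.7151)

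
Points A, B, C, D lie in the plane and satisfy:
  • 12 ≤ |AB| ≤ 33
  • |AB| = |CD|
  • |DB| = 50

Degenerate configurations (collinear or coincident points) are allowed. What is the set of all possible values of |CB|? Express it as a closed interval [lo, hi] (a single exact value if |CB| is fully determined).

|CB| ∈ [17, 83]  (≈ [17.0000, 83.0000])

|AB| ∈ [12, 33]
|BD| ∈ {50}
|CD| ∈ [12, 33]
|AD| ∈ [17, 83]
|BC| ∈ [17, 83]
|AC| ∈ [0, 116]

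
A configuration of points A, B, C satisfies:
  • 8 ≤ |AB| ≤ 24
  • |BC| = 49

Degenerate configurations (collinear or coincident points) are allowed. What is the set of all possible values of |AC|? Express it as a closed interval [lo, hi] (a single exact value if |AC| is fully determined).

|AC| ∈ [25, 73]  (≈ [25.0000, 73.0000])

|AB| ∈ [8, 24]
|BC| ∈ {49}
|AC| ∈ [25, 73]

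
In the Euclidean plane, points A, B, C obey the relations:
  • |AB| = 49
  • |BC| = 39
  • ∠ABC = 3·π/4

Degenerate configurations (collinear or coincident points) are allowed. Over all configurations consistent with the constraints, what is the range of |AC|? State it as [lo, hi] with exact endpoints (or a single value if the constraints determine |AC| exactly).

|AC| = √(1911·√(2) + 3922)  (≈ 81.3914)

|AB| ∈ {49}
|BC| ∈ {39}
|AC| ∈ {√(1911·√(2) + 3922)}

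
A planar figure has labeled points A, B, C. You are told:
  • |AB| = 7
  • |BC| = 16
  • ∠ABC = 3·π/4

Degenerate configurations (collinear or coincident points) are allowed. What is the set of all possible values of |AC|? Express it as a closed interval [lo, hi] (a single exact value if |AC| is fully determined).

|AC| = √(112·√(2) + 305)  (≈ 21.5265)

|AB| ∈ {7}
|BC| ∈ {16}
|AC| ∈ {√(112·√(2) + 305)}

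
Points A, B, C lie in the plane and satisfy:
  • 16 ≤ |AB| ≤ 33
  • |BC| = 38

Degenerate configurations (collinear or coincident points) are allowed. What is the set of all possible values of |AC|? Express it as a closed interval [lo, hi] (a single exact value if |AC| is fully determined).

|AB| ∈ [16, 33]
|BC| ∈ {38}
|AC| ∈ [5, 71]

|AC| ∈ [5, 71]  (≈ [5.0000, 71.0000])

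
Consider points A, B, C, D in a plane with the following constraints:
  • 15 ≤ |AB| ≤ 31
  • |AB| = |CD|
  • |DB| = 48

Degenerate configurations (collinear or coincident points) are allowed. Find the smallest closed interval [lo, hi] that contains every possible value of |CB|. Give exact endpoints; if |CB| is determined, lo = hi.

|AB| ∈ [15, 31]
|BD| ∈ {48}
|CD| ∈ [15, 31]
|AD| ∈ [17, 79]
|BC| ∈ [17, 79]
|AC| ∈ [0, 110]

|CB| ∈ [17, 79]  (≈ [17.0000, 79.0000])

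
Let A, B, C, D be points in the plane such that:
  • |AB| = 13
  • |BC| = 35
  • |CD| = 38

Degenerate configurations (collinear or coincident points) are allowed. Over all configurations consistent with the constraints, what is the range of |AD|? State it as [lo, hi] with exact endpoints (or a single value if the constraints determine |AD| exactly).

|AB| ∈ {13}
|BC| ∈ {35}
|CD| ∈ {38}
|AC| ∈ [22, 48]
|BD| ∈ [3, 73]
|AD| ∈ [0, 86]

|AD| ∈ [0, 86]  (≈ [0.0000, 86.0000])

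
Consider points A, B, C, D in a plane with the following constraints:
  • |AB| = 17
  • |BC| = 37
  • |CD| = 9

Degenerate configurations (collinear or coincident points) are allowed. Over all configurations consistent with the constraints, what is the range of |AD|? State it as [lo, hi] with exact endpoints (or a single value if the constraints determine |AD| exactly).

|AB| ∈ {17}
|BC| ∈ {37}
|CD| ∈ {9}
|AC| ∈ [20, 54]
|BD| ∈ [28, 46]
|AD| ∈ [11, 63]

|AD| ∈ [11, 63]  (≈ [11.0000, 63.0000])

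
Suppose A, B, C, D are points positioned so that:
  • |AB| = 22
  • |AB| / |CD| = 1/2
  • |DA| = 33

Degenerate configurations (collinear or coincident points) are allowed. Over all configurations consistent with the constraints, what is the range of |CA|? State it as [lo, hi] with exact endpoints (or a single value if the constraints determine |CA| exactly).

|CA| ∈ [11, 77]  (≈ [11.0000, 77.0000])

|AB| ∈ {22}
|AD| ∈ {33}
|CD| ∈ {44}
|BD| ∈ [11, 55]
|AC| ∈ [11, 77]
|BC| ∈ [0, 99]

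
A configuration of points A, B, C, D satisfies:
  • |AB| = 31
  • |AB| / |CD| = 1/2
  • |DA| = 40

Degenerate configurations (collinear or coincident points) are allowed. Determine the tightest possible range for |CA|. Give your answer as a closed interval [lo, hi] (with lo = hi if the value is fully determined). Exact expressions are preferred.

|AB| ∈ {31}
|AD| ∈ {40}
|CD| ∈ {62}
|BD| ∈ [9, 71]
|AC| ∈ [22, 102]
|BC| ∈ [0, 133]

|CA| ∈ [22, 102]  (≈ [22.0000, 102.0000])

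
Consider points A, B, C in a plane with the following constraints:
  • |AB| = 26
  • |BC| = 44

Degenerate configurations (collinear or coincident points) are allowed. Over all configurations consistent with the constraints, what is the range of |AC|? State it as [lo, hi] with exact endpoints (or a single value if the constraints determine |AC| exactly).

|AB| ∈ {26}
|BC| ∈ {44}
|AC| ∈ [18, 70]

|AC| ∈ [18, 70]  (≈ [18.0000, 70.0000])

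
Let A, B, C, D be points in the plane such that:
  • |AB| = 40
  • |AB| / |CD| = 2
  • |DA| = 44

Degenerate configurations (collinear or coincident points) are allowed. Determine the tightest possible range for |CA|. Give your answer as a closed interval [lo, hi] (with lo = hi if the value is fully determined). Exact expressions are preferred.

|AB| ∈ {40}
|AD| ∈ {44}
|CD| ∈ {20}
|BD| ∈ [4, 84]
|AC| ∈ [24, 64]
|BC| ∈ [0, 104]

|CA| ∈ [24, 64]  (≈ [24.0000, 64.0000])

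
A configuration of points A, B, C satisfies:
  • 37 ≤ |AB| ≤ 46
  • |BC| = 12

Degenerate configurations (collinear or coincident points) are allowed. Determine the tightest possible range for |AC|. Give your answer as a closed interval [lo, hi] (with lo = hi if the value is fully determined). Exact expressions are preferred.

|AC| ∈ [25, 58]  (≈ [25.0000, 58.0000])

|AB| ∈ [37, 46]
|BC| ∈ {12}
|AC| ∈ [25, 58]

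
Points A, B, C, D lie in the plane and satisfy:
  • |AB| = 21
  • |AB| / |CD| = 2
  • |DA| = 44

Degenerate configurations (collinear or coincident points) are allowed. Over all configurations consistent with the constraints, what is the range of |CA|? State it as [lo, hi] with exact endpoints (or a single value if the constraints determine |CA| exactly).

|CA| ∈ [67/2, 109/2]  (≈ [33.5000, 54.5000])

|AB| ∈ {21}
|AD| ∈ {44}
|CD| ∈ {21/2}
|BD| ∈ [23, 65]
|AC| ∈ [67/2, 109/2]
|BC| ∈ [25/2, 151/2]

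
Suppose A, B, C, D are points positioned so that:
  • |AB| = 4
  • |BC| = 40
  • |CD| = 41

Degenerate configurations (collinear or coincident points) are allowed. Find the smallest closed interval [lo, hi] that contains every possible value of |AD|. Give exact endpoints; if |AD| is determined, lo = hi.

|AD| ∈ [0, 85]  (≈ [0.0000, 85.0000])

|AB| ∈ {4}
|BC| ∈ {40}
|CD| ∈ {41}
|AC| ∈ [36, 44]
|BD| ∈ [1, 81]
|AD| ∈ [0, 85]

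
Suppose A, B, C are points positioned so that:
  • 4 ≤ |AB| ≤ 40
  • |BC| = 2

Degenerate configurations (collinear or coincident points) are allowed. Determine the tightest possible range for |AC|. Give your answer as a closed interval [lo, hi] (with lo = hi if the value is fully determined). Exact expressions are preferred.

|AB| ∈ [4, 40]
|BC| ∈ {2}
|AC| ∈ [2, 42]

|AC| ∈ [2, 42]  (≈ [2.0000, 42.0000])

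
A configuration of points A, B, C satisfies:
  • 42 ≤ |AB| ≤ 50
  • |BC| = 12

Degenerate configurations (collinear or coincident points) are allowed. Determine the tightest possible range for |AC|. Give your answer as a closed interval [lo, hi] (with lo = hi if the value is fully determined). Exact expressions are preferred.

|AB| ∈ [42, 50]
|BC| ∈ {12}
|AC| ∈ [30, 62]

|AC| ∈ [30, 62]  (≈ [30.0000, 62.0000])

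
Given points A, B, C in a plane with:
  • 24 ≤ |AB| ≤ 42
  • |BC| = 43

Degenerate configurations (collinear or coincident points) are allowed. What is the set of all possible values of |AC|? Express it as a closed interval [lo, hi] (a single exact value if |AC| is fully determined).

|AC| ∈ [1, 85]  (≈ [1.0000, 85.0000])

|AB| ∈ [24, 42]
|BC| ∈ {43}
|AC| ∈ [1, 85]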